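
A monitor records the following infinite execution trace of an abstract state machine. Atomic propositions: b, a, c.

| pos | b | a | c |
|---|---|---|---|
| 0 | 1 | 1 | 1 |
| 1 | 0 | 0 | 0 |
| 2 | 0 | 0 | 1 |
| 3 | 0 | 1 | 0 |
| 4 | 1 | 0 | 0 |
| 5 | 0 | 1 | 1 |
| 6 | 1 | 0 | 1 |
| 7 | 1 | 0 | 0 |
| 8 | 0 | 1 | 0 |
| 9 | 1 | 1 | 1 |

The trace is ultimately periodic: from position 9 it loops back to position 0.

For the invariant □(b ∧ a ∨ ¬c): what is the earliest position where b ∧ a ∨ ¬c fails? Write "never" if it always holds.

Check b ∧ a ∨ ¬c at each position in order: 0 ✓, 1 ✓.
At position 2 the labels are {c}, so b ∧ a ∨ ¬c is false there. This is the first violation.

2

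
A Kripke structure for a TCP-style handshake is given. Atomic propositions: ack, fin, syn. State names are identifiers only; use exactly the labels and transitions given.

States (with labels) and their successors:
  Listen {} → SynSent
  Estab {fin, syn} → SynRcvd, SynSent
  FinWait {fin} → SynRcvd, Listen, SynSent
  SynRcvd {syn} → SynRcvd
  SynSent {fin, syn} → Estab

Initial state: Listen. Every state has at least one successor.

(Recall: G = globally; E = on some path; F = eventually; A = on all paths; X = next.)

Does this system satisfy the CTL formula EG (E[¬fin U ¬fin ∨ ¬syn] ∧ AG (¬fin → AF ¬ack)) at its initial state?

Violated

States satisfying E[¬fin U ¬fin ∨ ¬syn] ∧ AG (¬fin → AF ¬ack): {Listen, FinWait, SynRcvd}.
States satisfying EG (E[¬fin U ¬fin ∨ ¬syn] ∧ AG (¬fin → AF ¬ack)): {FinWait, SynRcvd}.
No suitable path/successor from Listen witnesses the formula.
Listen ∉ Sat(EG (E[¬fin U ¬fin ∨ ¬syn] ∧ AG (¬fin → AF ¬ack))).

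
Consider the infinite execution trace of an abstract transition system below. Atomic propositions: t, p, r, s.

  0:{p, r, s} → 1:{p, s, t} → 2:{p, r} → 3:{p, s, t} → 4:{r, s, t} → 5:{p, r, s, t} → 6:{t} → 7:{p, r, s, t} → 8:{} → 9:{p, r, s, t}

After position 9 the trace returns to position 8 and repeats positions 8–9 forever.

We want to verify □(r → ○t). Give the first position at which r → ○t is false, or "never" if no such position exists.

7

Check r → ○t at each position in order: 0 ✓, 1 ✓, 2 ✓, 3 ✓, 4 ✓, 5 ✓, 6 ✓.
At position 7 the labels are {p, r, s, t} and the next position 8 has {}, so r → ○t is false there. This is the first violation.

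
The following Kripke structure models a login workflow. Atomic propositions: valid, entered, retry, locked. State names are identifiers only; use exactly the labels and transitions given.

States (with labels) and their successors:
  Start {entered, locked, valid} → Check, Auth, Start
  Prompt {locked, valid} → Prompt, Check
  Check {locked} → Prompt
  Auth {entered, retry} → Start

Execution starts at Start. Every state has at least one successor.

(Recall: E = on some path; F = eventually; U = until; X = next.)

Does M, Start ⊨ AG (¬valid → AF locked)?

States satisfying ¬valid → AF locked: {Start, Prompt, Check, Auth}.
States satisfying AG (¬valid → AF locked): {Start, Prompt, Check, Auth}.
Every state reachable from Start satisfies ¬valid → AF locked.
Start ∈ Sat(AG (¬valid → AF locked)).

Holds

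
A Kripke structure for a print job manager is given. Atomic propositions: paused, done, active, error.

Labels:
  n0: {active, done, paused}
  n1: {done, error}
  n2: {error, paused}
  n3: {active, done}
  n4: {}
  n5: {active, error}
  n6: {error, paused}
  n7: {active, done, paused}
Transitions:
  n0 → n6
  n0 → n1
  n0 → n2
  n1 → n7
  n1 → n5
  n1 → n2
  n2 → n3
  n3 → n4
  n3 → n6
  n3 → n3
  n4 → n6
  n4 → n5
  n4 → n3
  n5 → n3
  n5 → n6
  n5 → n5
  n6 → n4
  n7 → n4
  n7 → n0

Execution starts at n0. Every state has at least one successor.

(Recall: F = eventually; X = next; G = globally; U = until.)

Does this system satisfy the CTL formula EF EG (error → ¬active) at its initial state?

Yes

States satisfying EG (error → ¬active): {n0, n1, n2, n3, n4, n6, n7}.
States satisfying EF EG (error → ¬active): {n0, n1, n2, n3, n4, n5, n6, n7}.
Some path from n0 reaches a state where EG (error → ¬active) holds.
n0 ∈ Sat(EF EG (error → ¬active)).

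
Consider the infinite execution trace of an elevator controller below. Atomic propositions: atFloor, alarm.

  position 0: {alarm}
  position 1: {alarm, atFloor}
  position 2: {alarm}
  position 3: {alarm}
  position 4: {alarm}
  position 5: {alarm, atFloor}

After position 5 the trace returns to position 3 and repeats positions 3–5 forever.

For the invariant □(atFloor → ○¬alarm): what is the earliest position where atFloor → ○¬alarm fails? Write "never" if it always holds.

1

Check atFloor → ○¬alarm at each position in order: 0 ✓.
At position 1 the labels are {alarm, atFloor} and the next position 2 has {alarm}, so atFloor → ○¬alarm is false there. This is the first violation.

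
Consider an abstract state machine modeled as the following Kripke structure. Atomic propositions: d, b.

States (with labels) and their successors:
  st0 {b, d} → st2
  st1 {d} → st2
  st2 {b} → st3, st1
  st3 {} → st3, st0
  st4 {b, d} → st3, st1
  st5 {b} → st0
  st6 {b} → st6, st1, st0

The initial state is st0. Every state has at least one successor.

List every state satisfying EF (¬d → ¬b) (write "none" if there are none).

{st0, st1, st2, st3, st4, st5, st6}

States satisfying ¬d → ¬b: {st0, st1, st3, st4}.
States satisfying EF (¬d → ¬b): {st0, st1, st2, st3, st4, st5, st6}.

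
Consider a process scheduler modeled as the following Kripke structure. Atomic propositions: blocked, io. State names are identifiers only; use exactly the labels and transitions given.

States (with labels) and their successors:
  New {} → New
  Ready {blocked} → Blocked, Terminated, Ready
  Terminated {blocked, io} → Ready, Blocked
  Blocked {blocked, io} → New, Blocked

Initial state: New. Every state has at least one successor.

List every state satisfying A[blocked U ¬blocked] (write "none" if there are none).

{New}

States satisfying blocked: {Ready, Terminated, Blocked}.
States satisfying ¬blocked: {New}.
States satisfying A[blocked U ¬blocked]: {New}.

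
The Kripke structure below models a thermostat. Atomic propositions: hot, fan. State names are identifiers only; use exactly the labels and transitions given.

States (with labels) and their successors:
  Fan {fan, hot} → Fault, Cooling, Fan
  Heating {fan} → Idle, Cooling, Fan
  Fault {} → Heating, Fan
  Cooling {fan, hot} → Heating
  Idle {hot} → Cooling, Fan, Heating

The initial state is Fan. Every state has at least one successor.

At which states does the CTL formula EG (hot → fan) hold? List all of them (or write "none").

States satisfying hot → fan: {Fan, Heating, Fault, Cooling}.
States satisfying EG (hot → fan): {Fan, Heating, Fault, Cooling}.

{Fan, Heating, Fault, Cooling}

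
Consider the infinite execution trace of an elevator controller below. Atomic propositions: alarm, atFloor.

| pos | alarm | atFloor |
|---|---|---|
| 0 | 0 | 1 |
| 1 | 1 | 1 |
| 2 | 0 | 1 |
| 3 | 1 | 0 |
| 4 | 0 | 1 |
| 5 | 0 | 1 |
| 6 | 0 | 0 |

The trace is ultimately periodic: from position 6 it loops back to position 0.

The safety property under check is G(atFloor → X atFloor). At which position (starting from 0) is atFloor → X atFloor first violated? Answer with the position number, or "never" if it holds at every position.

Check atFloor → X atFloor at each position in order: 0 ✓, 1 ✓.
At position 2 the labels are {atFloor} and the next position 3 has {alarm}, so atFloor → X atFloor is false there. This is the first violation.

2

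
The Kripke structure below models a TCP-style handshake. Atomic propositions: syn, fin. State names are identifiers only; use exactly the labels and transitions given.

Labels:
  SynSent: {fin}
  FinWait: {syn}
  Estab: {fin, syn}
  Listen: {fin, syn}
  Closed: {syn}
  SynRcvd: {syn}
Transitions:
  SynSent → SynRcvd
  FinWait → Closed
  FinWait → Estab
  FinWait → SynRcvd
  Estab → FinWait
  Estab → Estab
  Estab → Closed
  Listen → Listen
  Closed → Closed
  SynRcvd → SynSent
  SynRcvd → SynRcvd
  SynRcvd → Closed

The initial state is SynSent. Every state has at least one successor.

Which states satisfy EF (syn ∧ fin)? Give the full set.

States satisfying syn ∧ fin: {Estab, Listen}.
States satisfying EF (syn ∧ fin): {FinWait, Estab, Listen}.

{FinWait, Estab, Listen}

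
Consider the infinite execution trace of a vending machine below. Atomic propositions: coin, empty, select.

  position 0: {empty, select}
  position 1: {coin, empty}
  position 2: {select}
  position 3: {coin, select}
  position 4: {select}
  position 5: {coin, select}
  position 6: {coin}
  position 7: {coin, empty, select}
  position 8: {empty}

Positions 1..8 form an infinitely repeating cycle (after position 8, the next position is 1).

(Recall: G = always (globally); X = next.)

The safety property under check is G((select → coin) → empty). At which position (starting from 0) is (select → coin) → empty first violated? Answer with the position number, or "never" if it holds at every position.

Check (select → coin) → empty at each position in order: 0 ✓, 1 ✓, 2 ✓.
At position 3 the labels are {coin, select}, so (select → coin) → empty is false there. This is the first violation.

3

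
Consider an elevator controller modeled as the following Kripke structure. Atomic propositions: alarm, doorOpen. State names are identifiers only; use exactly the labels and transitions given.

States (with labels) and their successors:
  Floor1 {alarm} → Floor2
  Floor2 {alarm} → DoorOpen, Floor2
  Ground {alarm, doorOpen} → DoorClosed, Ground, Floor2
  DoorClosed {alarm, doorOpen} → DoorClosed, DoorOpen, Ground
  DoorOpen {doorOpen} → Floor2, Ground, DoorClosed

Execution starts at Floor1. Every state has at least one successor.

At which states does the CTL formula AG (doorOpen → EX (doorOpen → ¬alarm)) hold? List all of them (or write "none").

States satisfying doorOpen → EX (doorOpen → ¬alarm): {Floor1, Floor2, Ground, DoorClosed, DoorOpen}.
States satisfying AG (doorOpen → EX (doorOpen → ¬alarm)): {Floor1, Floor2, Ground, DoorClosed, DoorOpen}.

{Floor1, Floor2, Ground, DoorClosed, DoorOpen}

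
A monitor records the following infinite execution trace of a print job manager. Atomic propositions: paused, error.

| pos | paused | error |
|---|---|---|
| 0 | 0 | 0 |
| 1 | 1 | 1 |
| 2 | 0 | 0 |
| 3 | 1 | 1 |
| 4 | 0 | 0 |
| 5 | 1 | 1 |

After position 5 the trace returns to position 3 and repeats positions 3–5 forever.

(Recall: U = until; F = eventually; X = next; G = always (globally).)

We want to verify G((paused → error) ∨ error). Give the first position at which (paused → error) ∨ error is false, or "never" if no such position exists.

(paused → error) ∨ error holds at every position 0..5, and those are all the positions the trace ever visits, so the invariant G((paused → error) ∨ error) is never violated.

never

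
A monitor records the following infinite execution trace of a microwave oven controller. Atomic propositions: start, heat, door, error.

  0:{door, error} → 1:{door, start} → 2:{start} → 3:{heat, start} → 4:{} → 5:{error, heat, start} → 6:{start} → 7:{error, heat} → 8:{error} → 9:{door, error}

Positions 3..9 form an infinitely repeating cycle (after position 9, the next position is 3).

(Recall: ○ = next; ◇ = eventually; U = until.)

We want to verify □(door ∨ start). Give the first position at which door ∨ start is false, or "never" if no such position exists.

Check door ∨ start at each position in order: 0 ✓, 1 ✓, 2 ✓, 3 ✓.
At position 4 the labels are {}, so door ∨ start is false there. This is the first violation.

4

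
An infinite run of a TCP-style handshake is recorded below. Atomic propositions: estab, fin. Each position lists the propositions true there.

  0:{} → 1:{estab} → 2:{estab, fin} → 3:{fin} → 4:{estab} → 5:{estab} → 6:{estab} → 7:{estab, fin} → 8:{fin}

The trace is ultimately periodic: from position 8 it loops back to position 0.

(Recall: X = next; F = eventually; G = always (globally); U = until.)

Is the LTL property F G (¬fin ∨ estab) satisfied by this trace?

Violated

G (¬fin ∨ estab) is false at every position 0..8, so it never becomes true and F G (¬fin ∨ estab) fails.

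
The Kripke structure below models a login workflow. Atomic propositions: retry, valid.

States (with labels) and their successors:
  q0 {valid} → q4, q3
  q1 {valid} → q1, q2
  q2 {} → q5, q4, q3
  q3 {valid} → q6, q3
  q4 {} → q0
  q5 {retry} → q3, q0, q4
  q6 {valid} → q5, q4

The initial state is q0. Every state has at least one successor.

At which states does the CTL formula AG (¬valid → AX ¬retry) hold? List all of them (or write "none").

{q0, q3, q4, q5, q6}

States satisfying ¬valid → AX ¬retry: {q0, q1, q3, q4, q5, q6}.
States satisfying AG (¬valid → AX ¬retry): {q0, q3, q4, q5, q6}.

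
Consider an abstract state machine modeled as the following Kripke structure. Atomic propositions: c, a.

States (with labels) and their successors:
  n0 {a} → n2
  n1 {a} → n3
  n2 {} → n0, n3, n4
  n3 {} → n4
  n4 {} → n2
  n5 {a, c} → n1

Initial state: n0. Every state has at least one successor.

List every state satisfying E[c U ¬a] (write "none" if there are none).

{n2, n3, n4}

States satisfying c: {n5}.
States satisfying ¬a: {n2, n3, n4}.
States satisfying E[c U ¬a]: {n2, n3, n4}.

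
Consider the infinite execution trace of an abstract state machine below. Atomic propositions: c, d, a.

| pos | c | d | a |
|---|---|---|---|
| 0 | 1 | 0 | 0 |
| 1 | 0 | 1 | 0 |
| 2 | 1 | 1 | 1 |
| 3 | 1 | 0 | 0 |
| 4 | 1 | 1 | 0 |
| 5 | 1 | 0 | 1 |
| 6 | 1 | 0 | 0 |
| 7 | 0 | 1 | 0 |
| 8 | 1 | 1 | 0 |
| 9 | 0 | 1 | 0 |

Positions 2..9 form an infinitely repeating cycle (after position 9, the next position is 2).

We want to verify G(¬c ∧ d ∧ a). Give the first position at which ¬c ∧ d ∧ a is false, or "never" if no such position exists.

At position 0 the labels are {c}, so ¬c ∧ d ∧ a is false there. This is the first violation.

0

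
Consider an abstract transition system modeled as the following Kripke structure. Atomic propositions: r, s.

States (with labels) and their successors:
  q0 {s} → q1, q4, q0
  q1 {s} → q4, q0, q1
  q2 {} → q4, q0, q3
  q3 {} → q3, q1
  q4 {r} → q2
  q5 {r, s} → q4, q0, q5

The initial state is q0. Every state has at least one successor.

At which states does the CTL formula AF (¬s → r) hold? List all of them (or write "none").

States satisfying ¬s → r: {q0, q1, q4, q5}.
States satisfying AF (¬s → r): {q0, q1, q4, q5}.

{q0, q1, q4, q5}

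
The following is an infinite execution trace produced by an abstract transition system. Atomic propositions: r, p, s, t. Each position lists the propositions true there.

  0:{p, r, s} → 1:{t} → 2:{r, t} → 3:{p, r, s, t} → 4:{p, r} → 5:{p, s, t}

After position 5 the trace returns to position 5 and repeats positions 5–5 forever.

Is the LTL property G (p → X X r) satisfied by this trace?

p → X X r must hold at every position from 0 onward. It fails at position 3, so G (p → X X r) is false.
Positions where p holds: 0, 3, 4, 5.
Check X X r at each: 0→ok, 3→fails, 4→fails, 5→fails.

Does not hold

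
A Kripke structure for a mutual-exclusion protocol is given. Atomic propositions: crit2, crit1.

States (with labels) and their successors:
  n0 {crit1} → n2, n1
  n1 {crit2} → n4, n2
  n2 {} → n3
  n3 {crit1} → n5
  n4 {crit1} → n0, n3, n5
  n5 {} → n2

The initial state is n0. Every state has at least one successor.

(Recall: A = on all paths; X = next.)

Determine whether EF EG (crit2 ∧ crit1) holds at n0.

No

States satisfying EG (crit2 ∧ crit1): ∅.
States satisfying EF EG (crit2 ∧ crit1): ∅.
No suitable path/successor from n0 witnesses the formula.
n0 ∉ Sat(EF EG (crit2 ∧ crit1)).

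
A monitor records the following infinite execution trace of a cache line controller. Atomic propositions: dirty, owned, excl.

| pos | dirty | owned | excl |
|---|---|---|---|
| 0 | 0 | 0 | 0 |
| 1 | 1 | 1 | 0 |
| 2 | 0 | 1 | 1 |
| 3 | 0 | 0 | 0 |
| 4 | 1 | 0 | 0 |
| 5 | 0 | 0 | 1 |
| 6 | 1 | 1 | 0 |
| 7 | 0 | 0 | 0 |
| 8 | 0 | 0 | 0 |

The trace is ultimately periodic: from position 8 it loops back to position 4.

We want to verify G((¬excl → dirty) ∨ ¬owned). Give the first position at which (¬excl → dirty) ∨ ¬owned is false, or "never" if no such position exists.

(¬excl → dirty) ∨ ¬owned holds at every position 0..8, and those are all the positions the trace ever visits, so the invariant G((¬excl → dirty) ∨ ¬owned) is never violated.

never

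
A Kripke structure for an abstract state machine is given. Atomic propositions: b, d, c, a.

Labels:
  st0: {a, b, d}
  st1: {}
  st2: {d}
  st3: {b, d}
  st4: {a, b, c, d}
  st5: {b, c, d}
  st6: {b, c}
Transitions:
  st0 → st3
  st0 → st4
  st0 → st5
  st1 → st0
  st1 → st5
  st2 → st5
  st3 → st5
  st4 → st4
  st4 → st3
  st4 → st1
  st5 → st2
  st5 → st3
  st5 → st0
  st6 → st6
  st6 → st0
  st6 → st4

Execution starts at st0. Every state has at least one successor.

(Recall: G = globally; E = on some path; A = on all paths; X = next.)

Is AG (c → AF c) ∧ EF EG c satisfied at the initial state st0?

Holds

States satisfying c → AF c: {st0, st1, st2, st3, st4, st5, st6}.
States satisfying AG (c → AF c): {st0, st1, st2, st3, st4, st5, st6}.
States satisfying EG c: {st4, st6}.
States satisfying EF EG c: {st0, st1, st2, st3, st4, st5, st6}.
States satisfying AG (c → AF c) ∧ EF EG c: {st0, st1, st2, st3, st4, st5, st6}.
st0 ∈ Sat(AG (c → AF c) ∧ EF EG c).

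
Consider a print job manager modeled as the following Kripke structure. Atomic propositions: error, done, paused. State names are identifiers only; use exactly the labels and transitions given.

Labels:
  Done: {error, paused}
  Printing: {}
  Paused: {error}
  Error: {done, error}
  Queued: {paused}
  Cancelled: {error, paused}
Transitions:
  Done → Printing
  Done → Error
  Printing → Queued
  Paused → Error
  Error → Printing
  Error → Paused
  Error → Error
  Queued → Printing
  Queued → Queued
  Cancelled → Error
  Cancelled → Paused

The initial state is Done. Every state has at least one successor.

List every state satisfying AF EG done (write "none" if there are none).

{Paused, Error, Cancelled}

States satisfying EG done: {Error}.
States satisfying AF EG done: {Paused, Error, Cancelled}.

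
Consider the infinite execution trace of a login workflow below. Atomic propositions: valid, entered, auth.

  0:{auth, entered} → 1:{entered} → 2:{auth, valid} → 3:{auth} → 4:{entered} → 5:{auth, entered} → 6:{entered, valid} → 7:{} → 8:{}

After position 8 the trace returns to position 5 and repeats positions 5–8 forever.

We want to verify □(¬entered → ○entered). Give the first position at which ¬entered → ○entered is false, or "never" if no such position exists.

Check ¬entered → ○entered at each position in order: 0 ✓, 1 ✓.
At position 2 the labels are {auth, valid} and the next position 3 has {auth}, so ¬entered → ○entered is false there. This is the first violation.

2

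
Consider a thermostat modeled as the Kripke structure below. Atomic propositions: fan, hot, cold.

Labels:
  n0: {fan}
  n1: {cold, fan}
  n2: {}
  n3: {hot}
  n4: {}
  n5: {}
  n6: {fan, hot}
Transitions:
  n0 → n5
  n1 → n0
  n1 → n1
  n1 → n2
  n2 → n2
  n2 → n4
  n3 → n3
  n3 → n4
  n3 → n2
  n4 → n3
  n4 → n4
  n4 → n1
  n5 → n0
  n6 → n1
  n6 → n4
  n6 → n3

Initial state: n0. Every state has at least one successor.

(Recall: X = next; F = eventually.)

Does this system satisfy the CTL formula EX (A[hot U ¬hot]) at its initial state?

States satisfying A[hot U ¬hot]: {n0, n1, n2, n4, n5}.
States satisfying EX (A[hot U ¬hot]): {n0, n1, n2, n3, n4, n5, n6}.
n0 ∈ Sat(EX (A[hot U ¬hot])).

Satisfied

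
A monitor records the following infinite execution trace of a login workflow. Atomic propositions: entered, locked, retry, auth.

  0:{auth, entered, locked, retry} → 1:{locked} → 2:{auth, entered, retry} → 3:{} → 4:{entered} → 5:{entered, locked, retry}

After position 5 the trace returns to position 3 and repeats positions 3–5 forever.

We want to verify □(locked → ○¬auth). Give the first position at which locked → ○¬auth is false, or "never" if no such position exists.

1

Check locked → ○¬auth at each position in order: 0 ✓.
At position 1 the labels are {locked} and the next position 2 has {auth, entered, retry}, so locked → ○¬auth is false there. This is the first violation.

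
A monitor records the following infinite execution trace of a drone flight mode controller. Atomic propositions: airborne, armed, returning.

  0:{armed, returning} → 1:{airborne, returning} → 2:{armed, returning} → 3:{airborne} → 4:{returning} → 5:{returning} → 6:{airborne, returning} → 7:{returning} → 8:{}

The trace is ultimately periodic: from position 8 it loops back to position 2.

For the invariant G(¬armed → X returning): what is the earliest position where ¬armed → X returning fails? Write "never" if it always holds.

Check ¬armed → X returning at each position in order: 0 ✓, 1 ✓, 2 ✓, 3 ✓, 4 ✓, 5 ✓, 6 ✓.
At position 7 the labels are {returning} and the next position 8 has {}, so ¬armed → X returning is false there. This is the first violation.

7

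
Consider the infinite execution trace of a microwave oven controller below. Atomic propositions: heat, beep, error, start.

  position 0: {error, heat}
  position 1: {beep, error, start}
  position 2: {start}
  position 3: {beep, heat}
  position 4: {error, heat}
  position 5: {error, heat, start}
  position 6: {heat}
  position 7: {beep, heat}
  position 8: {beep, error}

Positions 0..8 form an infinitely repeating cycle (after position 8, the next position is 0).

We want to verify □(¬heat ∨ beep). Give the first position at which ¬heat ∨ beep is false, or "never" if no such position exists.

0

At position 0 the labels are {error, heat}, so ¬heat ∨ beep is false there. This is the first violation.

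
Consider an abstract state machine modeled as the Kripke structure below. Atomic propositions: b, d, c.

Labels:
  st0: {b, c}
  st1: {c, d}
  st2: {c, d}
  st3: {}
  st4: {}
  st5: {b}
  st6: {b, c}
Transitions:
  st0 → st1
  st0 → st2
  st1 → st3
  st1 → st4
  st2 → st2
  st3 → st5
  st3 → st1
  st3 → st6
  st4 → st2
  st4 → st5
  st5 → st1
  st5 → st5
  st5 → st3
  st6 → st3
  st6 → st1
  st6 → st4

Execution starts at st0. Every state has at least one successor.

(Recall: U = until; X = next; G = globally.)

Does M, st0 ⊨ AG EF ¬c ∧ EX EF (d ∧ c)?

Does not hold

States satisfying EF ¬c: {st0, st1, st3, st4, st5, st6}.
States satisfying AG EF ¬c: ∅.
States satisfying EF (d ∧ c): {st0, st1, st2, st3, st4, st5, st6}.
States satisfying EX EF (d ∧ c): {st0, st1, st2, st3, st4, st5, st6}.
States satisfying AG EF ¬c ∧ EX EF (d ∧ c): ∅.
st0 ∉ Sat(AG EF ¬c ∧ EX EF (d ∧ c)).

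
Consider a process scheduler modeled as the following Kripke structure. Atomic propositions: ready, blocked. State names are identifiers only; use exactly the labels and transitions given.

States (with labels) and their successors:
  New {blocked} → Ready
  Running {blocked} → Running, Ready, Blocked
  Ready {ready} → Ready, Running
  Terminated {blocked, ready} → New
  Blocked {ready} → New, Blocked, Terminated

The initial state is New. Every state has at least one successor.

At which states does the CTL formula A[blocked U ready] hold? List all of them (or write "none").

{New, Ready, Terminated, Blocked}

States satisfying blocked: {New, Running, Terminated}.
States satisfying ready: {Ready, Terminated, Blocked}.
States satisfying A[blocked U ready]: {New, Ready, Terminated, Blocked}.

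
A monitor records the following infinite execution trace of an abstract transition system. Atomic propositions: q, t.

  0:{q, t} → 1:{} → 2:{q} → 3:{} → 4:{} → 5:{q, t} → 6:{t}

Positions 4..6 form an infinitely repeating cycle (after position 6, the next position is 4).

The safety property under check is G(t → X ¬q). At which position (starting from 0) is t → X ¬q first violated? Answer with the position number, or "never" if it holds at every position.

t → X ¬q holds at every position 0..6, and those are all the positions the trace ever visits, so the invariant G(t → X ¬q) is never violated.

never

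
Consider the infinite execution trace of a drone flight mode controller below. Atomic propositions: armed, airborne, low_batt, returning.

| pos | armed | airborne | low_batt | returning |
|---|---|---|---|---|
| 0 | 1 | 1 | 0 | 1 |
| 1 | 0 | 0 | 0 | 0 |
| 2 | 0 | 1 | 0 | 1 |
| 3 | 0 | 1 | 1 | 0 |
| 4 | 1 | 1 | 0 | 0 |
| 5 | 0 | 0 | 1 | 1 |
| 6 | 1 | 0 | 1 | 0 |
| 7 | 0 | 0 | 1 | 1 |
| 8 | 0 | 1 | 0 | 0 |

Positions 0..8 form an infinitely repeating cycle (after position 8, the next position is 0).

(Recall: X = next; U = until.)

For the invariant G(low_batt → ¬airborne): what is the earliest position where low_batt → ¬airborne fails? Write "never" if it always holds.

3

Check low_batt → ¬airborne at each position in order: 0 ✓, 1 ✓, 2 ✓.
At position 3 the labels are {airborne, low_batt}, so low_batt → ¬airborne is false there. This is the first violation.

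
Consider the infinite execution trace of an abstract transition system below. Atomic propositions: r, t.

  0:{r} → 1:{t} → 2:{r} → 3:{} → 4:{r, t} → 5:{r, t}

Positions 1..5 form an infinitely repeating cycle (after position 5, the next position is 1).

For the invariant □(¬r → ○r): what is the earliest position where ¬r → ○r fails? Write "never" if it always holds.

never

¬r → ○r holds at every position 0..5, and those are all the positions the trace ever visits, so the invariant □(¬r → ○r) is never violated.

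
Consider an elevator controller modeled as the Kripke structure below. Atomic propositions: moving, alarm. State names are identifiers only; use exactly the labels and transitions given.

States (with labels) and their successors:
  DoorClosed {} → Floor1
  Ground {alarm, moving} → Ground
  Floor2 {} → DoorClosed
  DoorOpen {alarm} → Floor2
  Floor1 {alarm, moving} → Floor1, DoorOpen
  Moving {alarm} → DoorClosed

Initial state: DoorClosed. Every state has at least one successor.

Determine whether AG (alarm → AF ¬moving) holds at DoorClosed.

States satisfying alarm → AF ¬moving: {DoorClosed, Floor2, DoorOpen, Moving}.
States satisfying AG (alarm → AF ¬moving): ∅.
Floor1 is reachable from DoorClosed and violates alarm → AF ¬moving, so AG fails at DoorClosed.
DoorClosed ∉ Sat(AG (alarm → AF ¬moving)).

Does not hold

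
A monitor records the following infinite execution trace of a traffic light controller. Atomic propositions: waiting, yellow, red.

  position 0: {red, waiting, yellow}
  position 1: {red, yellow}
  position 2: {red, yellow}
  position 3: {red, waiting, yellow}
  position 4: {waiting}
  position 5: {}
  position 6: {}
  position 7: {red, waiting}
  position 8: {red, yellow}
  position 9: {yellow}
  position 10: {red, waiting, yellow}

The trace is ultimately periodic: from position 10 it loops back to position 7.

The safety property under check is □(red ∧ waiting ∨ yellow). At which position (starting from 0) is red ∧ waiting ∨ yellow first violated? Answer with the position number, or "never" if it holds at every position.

Check red ∧ waiting ∨ yellow at each position in order: 0 ✓, 1 ✓, 2 ✓, 3 ✓.
At position 4 the labels are {waiting}, so red ∧ waiting ∨ yellow is false there. This is the first violation.

4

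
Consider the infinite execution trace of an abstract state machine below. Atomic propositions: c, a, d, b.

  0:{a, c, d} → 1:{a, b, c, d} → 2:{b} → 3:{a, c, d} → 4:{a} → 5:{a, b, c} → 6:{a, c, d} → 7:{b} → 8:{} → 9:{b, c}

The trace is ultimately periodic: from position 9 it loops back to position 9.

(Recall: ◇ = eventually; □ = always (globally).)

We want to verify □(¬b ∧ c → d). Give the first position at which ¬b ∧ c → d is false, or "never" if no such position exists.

¬b ∧ c → d holds at every position 0..9, and those are all the positions the trace ever visits, so the invariant □(¬b ∧ c → d) is never violated.

never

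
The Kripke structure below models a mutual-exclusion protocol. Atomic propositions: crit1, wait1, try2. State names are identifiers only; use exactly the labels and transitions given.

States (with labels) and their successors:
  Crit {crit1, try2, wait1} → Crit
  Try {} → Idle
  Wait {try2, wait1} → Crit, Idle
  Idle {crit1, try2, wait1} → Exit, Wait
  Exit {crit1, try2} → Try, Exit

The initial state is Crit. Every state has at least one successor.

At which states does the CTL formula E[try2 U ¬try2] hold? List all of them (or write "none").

{Try, Wait, Idle, Exit}

States satisfying try2: {Crit, Wait, Idle, Exit}.
States satisfying ¬try2: {Try}.
States satisfying E[try2 U ¬try2]: {Try, Wait, Idle, Exit}.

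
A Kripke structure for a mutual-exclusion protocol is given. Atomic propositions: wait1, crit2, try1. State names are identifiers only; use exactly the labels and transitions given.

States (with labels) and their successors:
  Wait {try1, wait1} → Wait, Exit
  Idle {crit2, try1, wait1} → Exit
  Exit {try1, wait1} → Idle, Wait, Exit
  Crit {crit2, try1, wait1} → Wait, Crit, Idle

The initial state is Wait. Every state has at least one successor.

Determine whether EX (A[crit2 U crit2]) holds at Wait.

No

States satisfying A[crit2 U crit2]: {Idle, Crit}.
States satisfying EX (A[crit2 U crit2]): {Exit, Crit}.
No suitable path/successor from Wait witnesses the formula.
Wait ∉ Sat(EX (A[crit2 U crit2])).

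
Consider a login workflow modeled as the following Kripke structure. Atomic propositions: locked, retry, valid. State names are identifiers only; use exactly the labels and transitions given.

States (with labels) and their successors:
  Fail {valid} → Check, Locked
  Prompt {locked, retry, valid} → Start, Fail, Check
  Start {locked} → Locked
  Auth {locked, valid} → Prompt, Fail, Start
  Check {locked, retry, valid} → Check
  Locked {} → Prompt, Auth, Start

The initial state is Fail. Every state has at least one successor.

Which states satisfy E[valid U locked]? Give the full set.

{Fail, Prompt, Start, Auth, Check}

States satisfying valid: {Fail, Prompt, Auth, Check}.
States satisfying locked: {Prompt, Start, Auth, Check}.
States satisfying E[valid U locked]: {Fail, Prompt, Start, Auth, Check}.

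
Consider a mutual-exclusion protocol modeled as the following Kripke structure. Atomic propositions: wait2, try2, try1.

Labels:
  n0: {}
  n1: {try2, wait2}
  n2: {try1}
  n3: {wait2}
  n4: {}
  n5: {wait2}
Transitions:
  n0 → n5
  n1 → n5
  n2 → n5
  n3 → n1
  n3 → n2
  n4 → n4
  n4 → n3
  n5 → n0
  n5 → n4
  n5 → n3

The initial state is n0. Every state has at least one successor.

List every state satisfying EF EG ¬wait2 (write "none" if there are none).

States satisfying EG ¬wait2: {n4}.
States satisfying EF EG ¬wait2: {n0, n1, n2, n3, n4, n5}.

{n0, n1, n2, n3, n4, n5}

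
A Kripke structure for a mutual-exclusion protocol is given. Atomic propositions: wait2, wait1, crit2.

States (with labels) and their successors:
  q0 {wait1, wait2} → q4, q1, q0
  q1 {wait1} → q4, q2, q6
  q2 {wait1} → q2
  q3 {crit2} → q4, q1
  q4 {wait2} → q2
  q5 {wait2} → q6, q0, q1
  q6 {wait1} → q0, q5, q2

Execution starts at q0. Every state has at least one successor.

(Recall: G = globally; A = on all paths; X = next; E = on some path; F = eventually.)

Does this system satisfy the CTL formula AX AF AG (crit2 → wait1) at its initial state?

States satisfying AF AG (crit2 → wait1): {q0, q1, q2, q3, q4, q5, q6}.
States satisfying AX AF AG (crit2 → wait1): {q0, q1, q2, q3, q4, q5, q6}.
q0 ∈ Sat(AX AF AG (crit2 → wait1)).

Yes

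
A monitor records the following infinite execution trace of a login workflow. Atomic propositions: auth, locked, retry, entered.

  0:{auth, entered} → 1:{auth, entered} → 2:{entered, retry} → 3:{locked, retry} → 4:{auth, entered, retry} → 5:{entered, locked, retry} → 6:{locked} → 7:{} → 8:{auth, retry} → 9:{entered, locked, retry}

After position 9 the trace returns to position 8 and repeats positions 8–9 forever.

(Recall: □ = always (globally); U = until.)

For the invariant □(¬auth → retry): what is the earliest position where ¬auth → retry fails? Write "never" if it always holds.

6

Check ¬auth → retry at each position in order: 0 ✓, 1 ✓, 2 ✓, 3 ✓, 4 ✓, 5 ✓.
At position 6 the labels are {locked}, so ¬auth → retry is false there. This is the first violation.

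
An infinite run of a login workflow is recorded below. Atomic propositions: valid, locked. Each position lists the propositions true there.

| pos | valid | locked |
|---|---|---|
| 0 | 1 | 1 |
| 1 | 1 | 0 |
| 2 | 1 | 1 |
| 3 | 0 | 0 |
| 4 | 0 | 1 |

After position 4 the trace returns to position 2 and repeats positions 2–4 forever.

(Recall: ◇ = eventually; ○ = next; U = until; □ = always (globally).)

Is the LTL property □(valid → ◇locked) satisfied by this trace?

Satisfied

valid → ◇locked holds at every position 0..4, and those are all positions ever visited, so □(valid → ◇locked) holds.
Positions where valid holds: 0, 1, 2.
Check ◇locked at each: 0→ok, 1→ok, 2→ok.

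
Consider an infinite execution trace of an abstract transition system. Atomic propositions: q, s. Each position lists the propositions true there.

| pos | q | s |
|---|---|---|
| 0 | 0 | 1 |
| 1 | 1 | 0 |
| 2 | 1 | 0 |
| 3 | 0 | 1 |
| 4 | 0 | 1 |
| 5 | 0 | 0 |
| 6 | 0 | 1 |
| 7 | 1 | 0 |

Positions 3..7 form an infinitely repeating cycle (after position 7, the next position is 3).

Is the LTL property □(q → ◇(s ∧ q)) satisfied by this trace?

q → ◇(s ∧ q) must hold at every position from 0 onward. It fails at position 1, so □(q → ◇(s ∧ q)) is false.
Positions where q holds: 1, 2, 7.
Check ◇(s ∧ q) at each: 1→fails, 2→fails, 7→fails.

Violated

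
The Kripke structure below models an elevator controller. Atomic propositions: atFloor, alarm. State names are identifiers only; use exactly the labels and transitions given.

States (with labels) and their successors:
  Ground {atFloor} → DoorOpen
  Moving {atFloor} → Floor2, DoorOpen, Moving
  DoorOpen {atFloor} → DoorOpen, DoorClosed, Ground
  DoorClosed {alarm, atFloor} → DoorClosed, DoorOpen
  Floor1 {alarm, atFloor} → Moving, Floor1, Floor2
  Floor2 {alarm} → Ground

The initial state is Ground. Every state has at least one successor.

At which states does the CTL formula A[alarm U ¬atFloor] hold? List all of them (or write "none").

{Floor2}

States satisfying alarm: {DoorClosed, Floor1, Floor2}.
States satisfying ¬atFloor: {Floor2}.
States satisfying A[alarm U ¬atFloor]: {Floor2}.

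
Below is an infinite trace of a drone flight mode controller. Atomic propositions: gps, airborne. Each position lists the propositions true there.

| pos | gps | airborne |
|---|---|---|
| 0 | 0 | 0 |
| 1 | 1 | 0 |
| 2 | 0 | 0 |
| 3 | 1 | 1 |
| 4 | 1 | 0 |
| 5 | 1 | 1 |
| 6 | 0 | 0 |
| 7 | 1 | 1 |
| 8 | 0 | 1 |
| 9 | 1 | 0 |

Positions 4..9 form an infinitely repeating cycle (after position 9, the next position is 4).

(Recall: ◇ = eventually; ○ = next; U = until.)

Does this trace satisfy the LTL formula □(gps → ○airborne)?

Violated

gps → ○airborne must hold at every position from 0 onward. It fails at position 1, so □(gps → ○airborne) is false.
Positions where gps holds: 1, 3, 4, 5, 7, 9.
Check ○airborne at each: 1→fails, 3→fails, 4→ok, 5→fails, 7→ok, 9→fails.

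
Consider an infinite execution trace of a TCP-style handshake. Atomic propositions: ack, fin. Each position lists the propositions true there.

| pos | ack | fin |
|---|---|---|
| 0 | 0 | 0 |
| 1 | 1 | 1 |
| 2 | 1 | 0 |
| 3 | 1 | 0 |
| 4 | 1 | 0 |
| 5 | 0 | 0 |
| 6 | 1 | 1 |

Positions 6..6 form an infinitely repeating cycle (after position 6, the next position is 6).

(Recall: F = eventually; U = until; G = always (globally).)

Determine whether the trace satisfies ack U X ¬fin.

Walking from position 0: at position 0, X ¬fin has not yet held and ack fails, so ack U X ¬fin is false.

Does not hold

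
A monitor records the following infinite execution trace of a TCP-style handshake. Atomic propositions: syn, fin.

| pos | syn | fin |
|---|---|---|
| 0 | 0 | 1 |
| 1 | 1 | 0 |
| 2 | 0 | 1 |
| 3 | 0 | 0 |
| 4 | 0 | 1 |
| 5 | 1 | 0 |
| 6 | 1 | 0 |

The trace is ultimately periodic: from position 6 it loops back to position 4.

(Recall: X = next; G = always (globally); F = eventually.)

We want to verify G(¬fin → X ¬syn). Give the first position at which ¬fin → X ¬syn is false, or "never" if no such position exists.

5

Check ¬fin → X ¬syn at each position in order: 0 ✓, 1 ✓, 2 ✓, 3 ✓, 4 ✓.
At position 5 the labels are {syn} and the next position 6 has {syn}, so ¬fin → X ¬syn is false there. This is the first violation.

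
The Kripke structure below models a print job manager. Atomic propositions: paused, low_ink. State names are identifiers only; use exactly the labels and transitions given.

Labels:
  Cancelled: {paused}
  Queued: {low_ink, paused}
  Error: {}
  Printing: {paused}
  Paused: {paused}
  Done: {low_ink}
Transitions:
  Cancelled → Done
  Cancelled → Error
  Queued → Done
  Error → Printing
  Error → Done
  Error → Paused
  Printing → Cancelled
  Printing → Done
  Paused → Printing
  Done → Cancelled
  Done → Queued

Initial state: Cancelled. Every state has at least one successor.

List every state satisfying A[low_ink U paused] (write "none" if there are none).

{Cancelled, Queued, Printing, Paused, Done}

States satisfying low_ink: {Queued, Done}.
States satisfying paused: {Cancelled, Queued, Printing, Paused}.
States satisfying A[low_ink U paused]: {Cancelled, Queued, Printing, Paused, Done}.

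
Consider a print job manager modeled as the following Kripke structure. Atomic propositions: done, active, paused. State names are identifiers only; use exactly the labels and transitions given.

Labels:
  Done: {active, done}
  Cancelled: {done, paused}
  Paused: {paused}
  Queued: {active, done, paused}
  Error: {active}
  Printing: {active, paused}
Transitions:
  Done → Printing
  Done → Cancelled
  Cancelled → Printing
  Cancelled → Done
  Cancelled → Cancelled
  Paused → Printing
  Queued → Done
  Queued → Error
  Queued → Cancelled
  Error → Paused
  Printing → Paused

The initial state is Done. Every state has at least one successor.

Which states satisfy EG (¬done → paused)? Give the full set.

{Done, Cancelled, Paused, Queued, Printing}

States satisfying ¬done → paused: {Done, Cancelled, Paused, Queued, Printing}.
States satisfying EG (¬done → paused): {Done, Cancelled, Paused, Queued, Printing}.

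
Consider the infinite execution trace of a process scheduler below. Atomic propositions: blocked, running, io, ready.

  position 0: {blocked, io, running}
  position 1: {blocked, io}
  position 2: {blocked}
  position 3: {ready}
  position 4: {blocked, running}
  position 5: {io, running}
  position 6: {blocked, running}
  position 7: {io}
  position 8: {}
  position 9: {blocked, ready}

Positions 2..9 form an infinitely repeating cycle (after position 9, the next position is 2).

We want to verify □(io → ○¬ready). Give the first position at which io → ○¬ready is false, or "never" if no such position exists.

never

io → ○¬ready holds at every position 0..9, and those are all the positions the trace ever visits, so the invariant □(io → ○¬ready) is never violated.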